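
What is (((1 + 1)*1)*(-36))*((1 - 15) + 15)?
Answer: -72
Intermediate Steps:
(((1 + 1)*1)*(-36))*((1 - 15) + 15) = ((2*1)*(-36))*(-14 + 15) = (2*(-36))*1 = -72*1 = -72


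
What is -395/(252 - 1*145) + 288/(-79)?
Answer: -62021/8453 ≈ -7.3372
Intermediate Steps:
-395/(252 - 1*145) + 288/(-79) = -395/(252 - 145) + 288*(-1/79) = -395/107 - 288/79 = -62021/8453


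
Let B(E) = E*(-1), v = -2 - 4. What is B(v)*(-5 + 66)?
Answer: 366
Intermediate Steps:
v = -6
B(E) = -E
B(v)*(-5 + 66) = (-1*(-6))*(-5 + 66) = 6*61 = 366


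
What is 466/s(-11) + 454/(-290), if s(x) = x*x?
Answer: 40103/17545 ≈ 2.2857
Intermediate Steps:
s(x) = x**2
466/s(-11) + 454/(-290) = 466/((-11)**2) + 454/(-290) = 466/121 + 454*(-1/290) = 466*(1/121) - 227/145 = 466/121 - 227/145 = 40103/17545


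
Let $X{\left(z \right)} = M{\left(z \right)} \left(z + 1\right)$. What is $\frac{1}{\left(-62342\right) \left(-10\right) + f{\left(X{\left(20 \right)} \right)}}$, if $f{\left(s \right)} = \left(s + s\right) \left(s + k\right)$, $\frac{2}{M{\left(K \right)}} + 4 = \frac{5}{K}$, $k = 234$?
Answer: $\frac{25}{15460732} \approx 1.617 \cdot 10^{-6}$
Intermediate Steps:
$M{\left(K \right)} = \frac{2}{-4 + \frac{5}{K}}$
$X{\left(z \right)} = - \frac{2 z \left(1 + z\right)}{-5 + 4 z}$ ($X{\left(z \right)} = - \frac{2 z}{-5 + 4 z} \left(z + 1\right) = - \frac{2 z}{-5 + 4 z} \left(1 + z\right) = - \frac{2 z \left(1 + z\right)}{-5 + 4 z}$)
$f{\left(s \right)} = 2 s \left(234 + s\right)$ ($f{\left(s \right)} = \left(s + s\right) \left(s + 234\right) = 2 s \left(234 + s\right)$)
$\frac{1}{\left(-62342\right) \left(-10\right) + f{\left(X{\left(20 \right)} \right)}} = \frac{1}{\left(-62342\right) \left(-10\right) + 2 \left(\left(-2\right) 20 \frac{1}{-5 + 4 \cdot 20} \left(1 + 20\right)\right) \left(234 - \frac{40 \left(1 + 20\right)}{-5 + 4 \cdot 20}\right)} = \frac{1}{623420 + 2 \left(\left(-2\right) 20 \frac{1}{-5 + 80} \cdot 21\right) \left(234 - 40 \frac{1}{-5 + 80} \cdot 21\right)} = \frac{1}{623420 + 2 \left(\left(-2\right) 20 \cdot \frac{1}{75} \cdot 21\right) \left(234 - 40 \cdot \frac{1}{75} \cdot 21\right)} = \frac{1}{623420 + 2 \left(- \frac{56}{5}\right) \left(234 - \frac{56}{5}\right)} = \frac{1}{623420 + 2 \left(- \frac{56}{5}\right) \frac{1114}{5}} = \frac{1}{623420 - \frac{124768}{25}} = \frac{1}{\frac{15460732}{25}} = \frac{25}{15460732}$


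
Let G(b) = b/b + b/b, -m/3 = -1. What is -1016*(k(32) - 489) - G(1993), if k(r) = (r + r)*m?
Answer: 301750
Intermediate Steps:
m = 3 (m = -3*(-1) = 3)
G(b) = 2 (G(b) = 1 + 1 = 2)
k(r) = 6*r (k(r) = (r + r)*3 = (2*r)*3 = 6*r)
-1016*(k(32) - 489) - G(1993) = -1016*(6*32 - 489) - 1*2 = -1016*(192 - 489) - 2 = -1016*(-297) - 2 = 301752 - 2 = 301750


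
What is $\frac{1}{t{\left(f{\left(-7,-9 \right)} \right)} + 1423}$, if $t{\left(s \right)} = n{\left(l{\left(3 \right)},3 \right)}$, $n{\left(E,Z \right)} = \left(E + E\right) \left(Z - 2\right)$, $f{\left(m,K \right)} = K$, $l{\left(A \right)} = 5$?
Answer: $\frac{1}{1433} \approx 0.00069784$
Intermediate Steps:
$n{\left(E,Z \right)} = 2 E \left(-2 + Z\right)$
$t{\left(s \right)} = 10$ ($t{\left(s \right)} = 2 \cdot 5 \left(-2 + 3\right) = 2 \cdot 5 \cdot 1 = 10$)
$\frac{1}{t{\left(f{\left(-7,-9 \right)} \right)} + 1423} = \frac{1}{10 + 1423} = \frac{1}{1433}$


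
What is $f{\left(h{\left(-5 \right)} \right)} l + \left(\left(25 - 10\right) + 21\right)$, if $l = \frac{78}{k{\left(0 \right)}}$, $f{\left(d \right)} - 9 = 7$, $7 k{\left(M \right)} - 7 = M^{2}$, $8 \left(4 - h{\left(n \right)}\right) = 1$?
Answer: $1284$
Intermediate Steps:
$h{\left(n \right)} = \frac{31}{8}$ ($h{\left(n \right)} = 4 - \frac{1}{8} = \frac{31}{8}$)
$k{\left(M \right)} = 1 + \frac{M^{2}}{7}$
$f{\left(d \right)} = 16$ ($f{\left(d \right)} = 9 + 7 = 16$)
$l = 78$ ($l = \frac{78}{1 + \frac{0^{2}}{7}} = \frac{78}{1 + \frac{1}{7} \cdot 0} = \frac{78}{1 + 0} = \frac{78}{1} = 78 \cdot 1 = 78$)
$f{\left(h{\left(-5 \right)} \right)} l + \left(\left(25 - 10\right) + 21\right) = 16 \cdot 78 + \left(\left(25 - 10\right) + 21\right) = 1248 + \left(15 + 21\right) = 1248 + 36 = 1284$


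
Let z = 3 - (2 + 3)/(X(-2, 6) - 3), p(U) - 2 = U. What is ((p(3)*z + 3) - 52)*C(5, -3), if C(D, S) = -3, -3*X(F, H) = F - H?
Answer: -123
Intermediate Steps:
p(U) = 2 + U
X(F, H) = -F/3 + H/3 (X(F, H) = -(F - H)/3 = -F/3 + H/3)
z = 18 (z = 3 - (2 + 3)/((-⅓*(-2) + (⅓)*6) - 3) = 3 - 5/((⅔ + 2) - 3) = 3 - 5/(8/3 - 3) = 3 - 5/(-⅓) = 3 - 5*(-3) = 3 - 1*(-15) = 3 + 15 = 18)
((p(3)*z + 3) - 52)*C(5, -3) = (((2 + 3)*18 + 3) - 52)*(-3) = ((5*18 + 3) - 52)*(-3) = ((90 + 3) - 52)*(-3) = (93 - 52)*(-3) = 41*(-3) = -123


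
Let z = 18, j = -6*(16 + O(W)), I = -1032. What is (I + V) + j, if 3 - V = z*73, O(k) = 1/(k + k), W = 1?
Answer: -2442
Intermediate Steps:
O(k) = 1/(2*k)
j = -99 (j = -6*(16 + (1/2)/1) = -6*(16 + (1/2)*1) = -6*(16 + 1/2) = -6*33/2 = -99)
V = -1311 (V = 3 - 18*73 = 3 - 1*1314 = 3 - 1314 = -1311)
(I + V) + j = (-1032 - 1311) - 99 = -2343 - 99 = -2442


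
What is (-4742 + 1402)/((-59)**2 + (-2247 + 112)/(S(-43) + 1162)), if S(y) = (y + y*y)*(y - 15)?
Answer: -49425320/51512143 ≈ -0.95949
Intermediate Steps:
S(y) = (-15 + y)*(y + y**2) (S(y) = (y + y**2)*(-15 + y) = (-15 + y)*(y + y**2))
(-4742 + 1402)/((-59)**2 + (-2247 + 112)/(S(-43) + 1162)) = (-4742 + 1402)/((-59)**2 + (-2247 + 112)/(-43*(-15 + (-43)**2 - 14*(-43)) + 1162)) = -3340/(3481 - 2135/(-43*(-15 + 1849 + 602) + 1162)) = -3340/(3481 - 2135/(-43*2436 + 1162)) = -3340/(3481 - 2135/(-104748 + 1162)) = -3340/(3481 - 2135/(-103586)) = -3340/(3481 - 2135*(-1/103586)) = -3340/(3481 + 305/14798) = -3340/51512143/14798 = -3340*14798/51512143 = -49425320/51512143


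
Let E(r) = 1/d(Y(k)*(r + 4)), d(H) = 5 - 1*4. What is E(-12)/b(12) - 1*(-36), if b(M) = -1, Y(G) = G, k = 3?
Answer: 35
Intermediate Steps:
d(H) = 1 (d(H) = 5 - 4 = 1)
E(r) = 1 (E(r) = 1/1 = 1)
E(-12)/b(12) - 1*(-36) = 1/(-1) - 1*(-36) = 1*(-1) + 36 = -1 + 36 = 35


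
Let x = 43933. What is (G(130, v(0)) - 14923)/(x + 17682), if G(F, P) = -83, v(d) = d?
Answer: -15006/61615 ≈ -0.24354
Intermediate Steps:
(G(130, v(0)) - 14923)/(x + 17682) = (-83 - 14923)/(43933 + 17682) = -15006/61615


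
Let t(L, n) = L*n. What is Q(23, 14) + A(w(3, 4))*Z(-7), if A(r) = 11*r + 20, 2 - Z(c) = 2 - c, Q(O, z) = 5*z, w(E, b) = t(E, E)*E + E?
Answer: -2380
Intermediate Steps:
w(E, b) = E + E**3 (w(E, b) = (E*E)*E + E = E**2*E + E = E**3 + E = E + E**3)
Z(c) = c (Z(c) = 2 - (2 - c) = 2 + (-2 + c) = c)
A(r) = 20 + 11*r
Q(23, 14) + A(w(3, 4))*Z(-7) = 5*14 + (20 + 11*(3 + 3**3))*(-7) = 70 + (20 + 11*(3 + 27))*(-7) = 70 + (20 + 11*30)*(-7) = 70 + (20 + 330)*(-7) = 70 + 350*(-7) = 70 - 2450 = -2380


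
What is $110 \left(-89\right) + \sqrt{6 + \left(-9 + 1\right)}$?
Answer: $-9790 + i \sqrt{2} \approx -9790.0 + 1.4142 i$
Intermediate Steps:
$110 \left(-89\right) + \sqrt{6 + \left(-9 + 1\right)} = -9790 + \sqrt{6 - 8} = -9790 + \sqrt{-2} = -9790 + i \sqrt{2}$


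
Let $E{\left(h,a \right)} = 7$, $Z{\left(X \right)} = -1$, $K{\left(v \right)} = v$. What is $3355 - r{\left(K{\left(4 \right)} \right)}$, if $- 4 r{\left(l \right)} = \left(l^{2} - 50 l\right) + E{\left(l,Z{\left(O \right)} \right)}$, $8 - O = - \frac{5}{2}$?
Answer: $\frac{13243}{4} \approx 3310.8$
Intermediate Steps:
$O = \frac{21}{2}$ ($O = 8 - - \frac{5}{2} = 8 + \frac{5}{2} = \frac{21}{2} \approx 10.5$)
$r{\left(l \right)} = - \frac{7}{4} - \frac{l^{2}}{4} + \frac{25 l}{2}$ ($r{\left(l \right)} = - \frac{\left(l^{2} - 50 l\right) + 7}{4} = - \frac{7 + l^{2} - 50 l}{4} = - \frac{7}{4} - \frac{l^{2}}{4} + \frac{25 l}{2}$)
$3355 - r{\left(K{\left(4 \right)} \right)} = 3355 - \left(- \frac{7}{4} - \frac{4^{2}}{4} + \frac{25}{2} \cdot 4\right) = 3355 - \left(- \frac{7}{4} - 4 + 50\right) = 3355 - \frac{177}{4} = \frac{13243}{4}$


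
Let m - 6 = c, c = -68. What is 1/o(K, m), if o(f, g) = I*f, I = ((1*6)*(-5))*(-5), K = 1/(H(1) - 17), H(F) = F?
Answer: -8/75 ≈ -0.10667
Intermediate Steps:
K = -1/16 (K = 1/(1 - 17) = 1/(-16) = -1/16 ≈ -0.062500)
m = -62 (m = 6 - 68 = -62)
I = 150 (I = (6*(-5))*(-5) = -30*(-5) = 150)
o(f, g) = 150*f
1/o(K, m) = 1/(150*(-1/16)) = 1/(-75/8) = -8/75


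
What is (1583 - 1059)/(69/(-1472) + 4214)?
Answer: 33536/269693 ≈ 0.12435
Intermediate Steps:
(1583 - 1059)/(69/(-1472) + 4214) = 524/(69*(-1/1472) + 4214) = 524/(-3/64 + 4214) = 524/(269693/64) = 524*(64/269693) = 33536/269693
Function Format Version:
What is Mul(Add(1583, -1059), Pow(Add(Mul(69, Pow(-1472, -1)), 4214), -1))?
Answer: Rational(33536, 269693) ≈ 0.12435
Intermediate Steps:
Mul(Add(1583, -1059), Pow(Add(Mul(69, Pow(-1472, -1)), 4214), -1)) = Mul(524, Pow(Add(Mul(69, Rational(-1, 1472)), 4214), -1)) = Mul(524, Pow(Add(Rational(-3, 64), 4214), -1)) = Mul(524, Pow(Rational(269693, 64), -1)) = Mul(524, Rational(64, 269693)) = Rational(33536, 269693)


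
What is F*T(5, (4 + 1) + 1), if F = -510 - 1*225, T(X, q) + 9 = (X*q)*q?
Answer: -125685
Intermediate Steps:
T(X, q) = -9 + X*q² (T(X, q) = -9 + (X*q)*q = -9 + X*q²)
F = -735 (F = -510 - 225 = -735)
F*T(5, (4 + 1) + 1) = -735*(-9 + 5*((4 + 1) + 1)²) = -735*(-9 + 5*(5 + 1)²) = -735*(-9 + 5*6²) = -735*(-9 + 5*36) = -735*(-9 + 180) = -735*171 = -125685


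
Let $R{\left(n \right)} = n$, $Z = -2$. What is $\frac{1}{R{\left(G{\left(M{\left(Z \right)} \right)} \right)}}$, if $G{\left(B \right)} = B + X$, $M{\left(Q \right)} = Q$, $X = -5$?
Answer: $- \frac{1}{7} \approx -0.14286$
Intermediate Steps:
$G{\left(B \right)} = -5 + B$ ($G{\left(B \right)} = B - 5 = -5 + B$)
$\frac{1}{R{\left(G{\left(M{\left(Z \right)} \right)} \right)}} = \frac{1}{-5 - 2} = \frac{1}{-7} = - \frac{1}{7}$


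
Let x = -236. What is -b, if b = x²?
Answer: -55696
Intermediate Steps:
b = 55696 (b = (-236)² = 55696)
-b = -1*55696 = -55696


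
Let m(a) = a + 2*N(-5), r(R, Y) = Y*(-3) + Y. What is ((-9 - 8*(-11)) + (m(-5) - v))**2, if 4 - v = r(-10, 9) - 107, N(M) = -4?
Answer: 3969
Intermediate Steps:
r(R, Y) = -2*Y (r(R, Y) = -3*Y + Y = -2*Y)
v = 129 (v = 4 - (-2*9 - 107) = 4 - (-18 - 107) = 4 - 1*(-125) = 4 + 125 = 129)
m(a) = -8 + a (m(a) = a + 2*(-4) = a - 8 = -8 + a)
((-9 - 8*(-11)) + (m(-5) - v))**2 = ((-9 - 8*(-11)) + ((-8 - 5) - 1*129))**2 = ((-9 + 88) + (-13 - 129))**2 = (79 - 142)**2 = (-63)**2 = 3969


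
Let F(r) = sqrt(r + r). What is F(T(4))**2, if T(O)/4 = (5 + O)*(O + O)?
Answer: 576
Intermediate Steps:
T(O) = 8*O*(5 + O) (T(O) = 4*((5 + O)*(O + O)) = 4*((5 + O)*(2*O)) = 4*(2*O*(5 + O)) = 8*O*(5 + O))
F(r) = sqrt(2)*sqrt(r) (F(r) = sqrt(2*r) = sqrt(2)*sqrt(r))
F(T(4))**2 = (sqrt(2)*sqrt(8*4*(5 + 4)))**2 = (sqrt(2)*sqrt(8*4*9))**2 = (sqrt(2)*sqrt(288))**2 = (sqrt(2)*(12*sqrt(2)))**2 = 24**2 = 576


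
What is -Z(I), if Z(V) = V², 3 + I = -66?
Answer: -4761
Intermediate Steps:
I = -69 (I = -3 - 66 = -69)
-Z(I) = -1*(-69)² = -1*4761 = -4761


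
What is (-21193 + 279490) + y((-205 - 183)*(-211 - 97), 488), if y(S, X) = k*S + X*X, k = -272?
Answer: -32008647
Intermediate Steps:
y(S, X) = X² - 272*S (y(S, X) = -272*S + X*X = -272*S + X² = X² - 272*S)
(-21193 + 279490) + y((-205 - 183)*(-211 - 97), 488) = (-21193 + 279490) + (488² - 272*(-205 - 183)*(-211 - 97)) = 258297 + (238144 - (-105536)*(-308)) = 258297 + (238144 - 272*119504) = 258297 + (238144 - 32505088) = 258297 - 32266944 = -32008647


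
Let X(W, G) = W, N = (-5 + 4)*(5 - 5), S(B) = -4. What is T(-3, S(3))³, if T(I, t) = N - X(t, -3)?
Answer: 64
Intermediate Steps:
N = 0 (N = -1*0 = 0)
T(I, t) = -t (T(I, t) = 0 - t = -t)
T(-3, S(3))³ = (-1*(-4))³ = 4³ = 64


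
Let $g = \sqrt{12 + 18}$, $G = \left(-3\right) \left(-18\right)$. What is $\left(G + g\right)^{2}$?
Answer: $\left(54 + \sqrt{30}\right)^{2} \approx 3537.5$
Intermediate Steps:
$G = 54$
$g = \sqrt{30} \approx 5.4772$
$\left(G + g\right)^{2} = \left(54 + \sqrt{30}\right)^{2}$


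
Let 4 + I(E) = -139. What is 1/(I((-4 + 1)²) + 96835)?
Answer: 1/96692 ≈ 1.0342e-5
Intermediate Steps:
I(E) = -143 (I(E) = -4 - 139 = -143)
1/(I((-4 + 1)²) + 96835) = 1/(-143 + 96835) = 1/96692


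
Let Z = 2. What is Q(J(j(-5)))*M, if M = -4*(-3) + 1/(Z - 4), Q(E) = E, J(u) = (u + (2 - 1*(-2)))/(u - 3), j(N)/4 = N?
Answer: 8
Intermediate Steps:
j(N) = 4*N
J(u) = (4 + u)/(-3 + u) (J(u) = (u + (2 + 2))/(-3 + u) = (u + 4)/(-3 + u) = (4 + u)/(-3 + u))
M = 23/2 (M = -4*(-3) + 1/(2 - 4) = 12 + 1/(-2) = 12 - ½ = 23/2 ≈ 11.500)
Q(J(j(-5)))*M = ((4 + 4*(-5))/(-3 + 4*(-5)))*(23/2) = ((4 - 20)/(-3 - 20))*(23/2) = (-16/(-23))*(23/2) = -1/23*(-16)*(23/2) = (16/23)*(23/2) = 8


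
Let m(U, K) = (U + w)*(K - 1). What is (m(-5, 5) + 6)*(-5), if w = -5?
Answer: 170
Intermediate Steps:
m(U, K) = (-1 + K)*(-5 + U) (m(U, K) = (U - 5)*(K - 1) = (-5 + U)*(-1 + K) = (-1 + K)*(-5 + U))
(m(-5, 5) + 6)*(-5) = ((5 - 1*(-5) - 5*5 + 5*(-5)) + 6)*(-5) = ((5 + 5 - 25 - 25) + 6)*(-5) = (-40 + 6)*(-5) = -34*(-5) = 170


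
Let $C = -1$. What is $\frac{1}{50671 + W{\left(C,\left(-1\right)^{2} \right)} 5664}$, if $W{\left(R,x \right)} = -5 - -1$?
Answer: $\frac{1}{28015} \approx 3.5695 \cdot 10^{-5}$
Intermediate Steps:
$W{\left(R,x \right)} = -4$ ($W{\left(R,x \right)} = -5 + 1 = -4$)
$\frac{1}{50671 + W{\left(C,\left(-1\right)^{2} \right)} 5664} = \frac{1}{50671 - 22656} = \frac{1}{28015}$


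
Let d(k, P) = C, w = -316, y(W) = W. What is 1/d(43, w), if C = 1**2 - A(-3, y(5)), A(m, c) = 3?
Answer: -1/2 ≈ -0.50000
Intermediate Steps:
C = -2 (C = 1**2 - 1*3 = 1 - 3 = -2)
d(k, P) = -2
1/d(43, w) = 1/(-2) = -1/2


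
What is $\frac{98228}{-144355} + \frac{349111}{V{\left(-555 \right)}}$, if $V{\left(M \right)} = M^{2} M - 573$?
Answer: $- \frac{2406129919507}{3525447048720} \approx -0.6825$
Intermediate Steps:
$V{\left(M \right)} = -573 + M^{3}$ ($V{\left(M \right)} = M^{3} - 573 = -573 + M^{3}$)
$\frac{98228}{-144355} + \frac{349111}{V{\left(-555 \right)}} = \frac{98228}{-144355} + \frac{349111}{-573 + \left(-555\right)^{3}} = 98228 \left(- \frac{1}{144355}\right) + \frac{349111}{-573 - 170953875} = - \frac{98228}{144355} + \frac{349111}{-170954448} = - \frac{98228}{144355} + 349111 \left(- \frac{1}{170954448}\right) = - \frac{98228}{144355} - \frac{49873}{24422064} = - \frac{2406129919507}{3525447048720}$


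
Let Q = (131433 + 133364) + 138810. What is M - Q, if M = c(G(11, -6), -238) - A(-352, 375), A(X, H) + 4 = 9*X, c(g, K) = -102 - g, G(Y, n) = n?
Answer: -400531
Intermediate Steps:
A(X, H) = -4 + 9*X
Q = 403607 (Q = 264797 + 138810 = 403607)
M = 3076 (M = (-102 - 1*(-6)) - (-4 + 9*(-352)) = (-102 + 6) - (-4 - 3168) = -96 - 1*(-3172) = -96 + 3172 = 3076)
M - Q = 3076 - 1*403607 = 3076 - 403607 = -400531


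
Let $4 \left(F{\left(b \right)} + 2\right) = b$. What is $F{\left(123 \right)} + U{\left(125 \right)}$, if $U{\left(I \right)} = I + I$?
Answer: $\frac{1115}{4} \approx 278.75$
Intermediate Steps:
$U{\left(I \right)} = 2 I$
$F{\left(b \right)} = -2 + \frac{b}{4}$
$F{\left(123 \right)} + U{\left(125 \right)} = \left(-2 + \frac{1}{4} \cdot 123\right) + 2 \cdot 125 = \left(-2 + \frac{123}{4}\right) + 250 = \frac{115}{4} + 250 = \frac{1115}{4}$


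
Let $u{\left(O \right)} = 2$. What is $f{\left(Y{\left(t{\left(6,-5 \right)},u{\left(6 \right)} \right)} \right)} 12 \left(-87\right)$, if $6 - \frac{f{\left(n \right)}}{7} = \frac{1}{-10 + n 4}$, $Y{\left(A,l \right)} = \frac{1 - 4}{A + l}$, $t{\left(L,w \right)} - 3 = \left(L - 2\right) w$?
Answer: $- \frac{1026774}{23} \approx -44642.0$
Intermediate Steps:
$t{\left(L,w \right)} = 3 + w \left(-2 + L\right)$ ($t{\left(L,w \right)} = 3 + \left(L - 2\right) w = 3 + \left(-2 + L\right) w = 3 + w \left(-2 + L\right)$)
$Y{\left(A,l \right)} = - \frac{3}{A + l}$
$f{\left(n \right)} = 42 - \frac{7}{-10 + 4 n}$ ($f{\left(n \right)} = 42 - \frac{7}{-10 + n 4} = 42 - \frac{7}{-10 + 4 n}$)
$f{\left(Y{\left(t{\left(6,-5 \right)},u{\left(6 \right)} \right)} \right)} 12 \left(-87\right) = \frac{7 \left(-61 + 24 \left(- \frac{3}{\left(3 - -10 + 6 \left(-5\right)\right) + 2}\right)\right)}{2 \left(-5 + 2 \left(- \frac{3}{\left(3 - -10 + 6 \left(-5\right)\right) + 2}\right)\right)} 12 \left(-87\right) = \frac{7 \left(-61 + 24 \left(- \frac{3}{\left(3 + 10 - 30\right) + 2}\right)\right)}{2 \left(-5 + 2 \left(- \frac{3}{\left(3 + 10 - 30\right) + 2}\right)\right)} 12 \left(-87\right) = \frac{7 \left(-61 + 24 \left(- \frac{3}{-17 + 2}\right)\right)}{2 \left(-5 + 2 \left(- \frac{3}{-17 + 2}\right)\right)} 12 \left(-87\right) = \frac{7 \left(-61 + 24 \left(- \frac{3}{-15}\right)\right)}{2 \left(-5 + 2 \left(- \frac{3}{-15}\right)\right)} 12 \left(-87\right) = \frac{7 \left(-61 + 24 \left(\left(-3\right) \left(- \frac{1}{15}\right)\right)\right)}{2 \left(-5 + 2 \left(\left(-3\right) \left(- \frac{1}{15}\right)\right)\right)} 12 \left(-87\right) = \frac{7 \left(-61 + 24 \cdot \frac{1}{5}\right)}{2 \left(-5 + 2 \cdot \frac{1}{5}\right)} 12 \left(-87\right) = \frac{7 \left(-61 + \frac{24}{5}\right)}{2 \left(-5 + \frac{2}{5}\right)} 12 \left(-87\right) = \frac{7}{2} \frac{1}{- \frac{23}{5}} \left(- \frac{281}{5}\right) 12 \left(-87\right) = \frac{7}{2} \left(- \frac{5}{23}\right) \left(- \frac{281}{5}\right) 12 \left(-87\right) = \frac{1967}{46} \cdot 12 \left(-87\right) = \frac{11802}{23} \left(-87\right) = - \frac{1026774}{23}$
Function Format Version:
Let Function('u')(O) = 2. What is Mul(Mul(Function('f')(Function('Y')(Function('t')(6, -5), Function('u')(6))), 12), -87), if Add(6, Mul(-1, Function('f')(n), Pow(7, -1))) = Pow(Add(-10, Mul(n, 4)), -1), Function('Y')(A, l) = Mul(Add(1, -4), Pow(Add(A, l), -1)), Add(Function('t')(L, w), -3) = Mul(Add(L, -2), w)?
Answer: Rational(-1026774, 23) ≈ -44642.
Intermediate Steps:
Function('t')(L, w) = Add(3, Mul(w, Add(-2, L))) (Function('t')(L, w) = Add(3, Mul(Add(L, -2), w)) = Add(3, Mul(Add(-2, L), w)) = Add(3, Mul(w, Add(-2, L))))
Function('Y')(A, l) = Mul(-3, Pow(Add(A, l), -1))
Function('f')(n) = Add(42, Mul(-7, Pow(Add(-10, Mul(4, n)), -1))) (Function('f')(n) = Add(42, Mul(-7, Pow(Add(-10, Mul(n, 4)), -1))) = Add(42, Mul(-7, Pow(Add(-10, Mul(4, n)), -1))))
Mul(Mul(Function('f')(Function('Y')(Function('t')(6, -5), Function('u')(6))), 12), -87) = Mul(Mul(Mul(Rational(7, 2), Pow(Add(-5, Mul(2, Mul(-3, Pow(Add(Add(3, Mul(-2, -5), Mul(6, -5)), 2), -1)))), -1), Add(-61, Mul(24, Mul(-3, Pow(Add(Add(3, Mul(-2, -5), Mul(6, -5)), 2), -1))))), 12), -87) = Mul(Mul(Mul(Rational(7, 2), Pow(Add(-5, Mul(2, Mul(-3, Pow(Add(Add(3, 10, -30), 2), -1)))), -1), Add(-61, Mul(24, Mul(-3, Pow(Add(Add(3, 10, -30), 2), -1))))), 12), -87) = Mul(Mul(Mul(Rational(7, 2), Pow(Add(-5, Mul(2, Mul(-3, Pow(Add(-17, 2), -1)))), -1), Add(-61, Mul(24, Mul(-3, Pow(Add(-17, 2), -1))))), 12), -87) = Mul(Mul(Mul(Rational(7, 2), Pow(Add(-5, Mul(2, Mul(-3, Pow(-15, -1)))), -1), Add(-61, Mul(24, Mul(-3, Pow(-15, -1))))), 12), -87) = Mul(Mul(Mul(Rational(7, 2), Pow(Add(-5, Mul(2, Mul(-3, Rational(-1, 15)))), -1), Add(-61, Mul(24, Mul(-3, Rational(-1, 15))))), 12), -87) = Mul(Mul(Mul(Rational(7, 2), Pow(Add(-5, Mul(2, Rational(1, 5))), -1), Add(-61, Mul(24, Rational(1, 5)))), 12), -87) = Mul(Mul(Mul(Rational(7, 2), Pow(Add(-5, Rational(2, 5)), -1), Add(-61, Rational(24, 5))), 12), -87) = Mul(Mul(Mul(Rational(7, 2), Pow(Rational(-23, 5), -1), Rational(-281, 5)), 12), -87) = Mul(Mul(Mul(Rational(7, 2), Rational(-5, 23), Rational(-281, 5)), 12), -87) = Mul(Mul(Rational(1967, 46), 12), -87) = Mul(Rational(11802, 23), -87) = Rational(-1026774, 23)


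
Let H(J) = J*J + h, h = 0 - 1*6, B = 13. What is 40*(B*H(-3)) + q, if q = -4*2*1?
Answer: 1552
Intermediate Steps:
q = -8 (q = -8*1 = -8)
h = -6 (h = 0 - 6 = -6)
H(J) = -6 + J**2 (H(J) = J*J - 6 = J**2 - 6 = -6 + J**2)
40*(B*H(-3)) + q = 40*(13*(-6 + (-3)**2)) - 8 = 40*(13*(-6 + 9)) - 8 = 40*(13*3) - 8 = 40*39 - 8 = 1560 - 8 = 1552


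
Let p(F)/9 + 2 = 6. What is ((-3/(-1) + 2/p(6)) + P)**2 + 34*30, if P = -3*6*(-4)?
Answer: 2155681/324 ≈ 6653.3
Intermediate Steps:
p(F) = 36 (p(F) = -18 + 9*6 = -18 + 54 = 36)
P = 72 (P = -18*(-4) = 72)
((-3/(-1) + 2/p(6)) + P)**2 + 34*30 = ((-3/(-1) + 2/36) + 72)**2 + 34*30 = ((-3*(-1) + 2*(1/36)) + 72)**2 + 1020 = ((3 + 1/18) + 72)**2 + 1020 = (55/18 + 72)**2 + 1020 = (1351/18)**2 + 1020 = 1825201/324 + 1020 = 2155681/324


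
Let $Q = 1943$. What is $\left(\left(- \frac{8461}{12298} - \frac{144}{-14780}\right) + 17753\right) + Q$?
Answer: $\frac{894977281893}{45441110} \approx 19695.0$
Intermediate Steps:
$\left(\left(- \frac{8461}{12298} - \frac{144}{-14780}\right) + 17753\right) + Q = \left(\left(- \frac{8461}{12298} - \frac{144}{-14780}\right) + 17753\right) + 1943 = \left(\left(\left(-8461\right) \frac{1}{12298} - - \frac{36}{3695}\right) + 17753\right) + 1943 = \left(\left(- \frac{8461}{12298} + \frac{36}{3695}\right) + 17753\right) + 1943 = \left(- \frac{30820667}{45441110} + 17753\right) + 1943 = \frac{806685205163}{45441110} + 1943 = \frac{894977281893}{45441110}$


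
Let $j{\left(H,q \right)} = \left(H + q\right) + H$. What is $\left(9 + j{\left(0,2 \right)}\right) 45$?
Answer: $495$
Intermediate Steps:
$j{\left(H,q \right)} = q + 2 H$
$\left(9 + j{\left(0,2 \right)}\right) 45 = \left(9 + \left(2 + 2 \cdot 0\right)\right) 45 = \left(9 + \left(2 + 0\right)\right) 45 = \left(9 + 2\right) 45 = 11 \cdot 45 = 495$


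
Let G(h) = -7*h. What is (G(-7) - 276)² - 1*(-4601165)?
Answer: 4652694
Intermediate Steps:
(G(-7) - 276)² - 1*(-4601165) = (-7*(-7) - 276)² - 1*(-4601165) = (49 - 276)² + 4601165 = (-227)² + 4601165 = 51529 + 4601165 = 4652694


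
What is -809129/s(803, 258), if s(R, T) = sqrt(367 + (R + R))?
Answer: -809129*sqrt(1973)/1973 ≈ -18216.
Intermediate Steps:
s(R, T) = sqrt(367 + 2*R)
-809129/s(803, 258) = -809129/sqrt(367 + 2*803) = -809129/sqrt(367 + 1606) = -809129*sqrt(1973)/1973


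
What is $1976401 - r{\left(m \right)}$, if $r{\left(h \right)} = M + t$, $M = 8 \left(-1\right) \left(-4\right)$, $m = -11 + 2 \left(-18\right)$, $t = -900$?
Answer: $1977269$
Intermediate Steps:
$m = -47$ ($m = -11 - 36 = -47$)
$M = 32$ ($M = \left(-8\right) \left(-4\right) = 32$)
$r{\left(h \right)} = -868$ ($r{\left(h \right)} = 32 - 900 = -868$)
$1976401 - r{\left(m \right)} = 1976401 - -868 = 1976401 + 868 = 1977269$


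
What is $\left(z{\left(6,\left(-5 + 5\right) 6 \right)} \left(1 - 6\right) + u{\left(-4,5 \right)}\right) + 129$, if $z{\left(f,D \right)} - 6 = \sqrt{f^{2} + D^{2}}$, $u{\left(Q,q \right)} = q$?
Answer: $74$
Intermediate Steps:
$z{\left(f,D \right)} = 6 + \sqrt{D^{2} + f^{2}}$ ($z{\left(f,D \right)} = 6 + \sqrt{f^{2} + D^{2}} = 6 + \sqrt{D^{2} + f^{2}}$)
$\left(z{\left(6,\left(-5 + 5\right) 6 \right)} \left(1 - 6\right) + u{\left(-4,5 \right)}\right) + 129 = \left(\left(6 + \sqrt{\left(\left(-5 + 5\right) 6\right)^{2} + 6^{2}}\right) \left(1 - 6\right) + 5\right) + 129 = \left(\left(6 + \sqrt{\left(0 \cdot 6\right)^{2} + 36}\right) \left(1 - 6\right) + 5\right) + 129 = \left(\left(6 + \sqrt{0^{2} + 36}\right) \left(-5\right) + 5\right) + 129 = \left(\left(6 + \sqrt{0 + 36}\right) \left(-5\right) + 5\right) + 129 = \left(\left(6 + \sqrt{36}\right) \left(-5\right) + 5\right) + 129 = \left(\left(6 + 6\right) \left(-5\right) + 5\right) + 129 = \left(12 \left(-5\right) + 5\right) + 129 = \left(-60 + 5\right) + 129 = -55 + 129 = 74$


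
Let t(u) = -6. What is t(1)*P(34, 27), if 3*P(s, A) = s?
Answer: -68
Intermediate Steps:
P(s, A) = s/3
t(1)*P(34, 27) = -2*34 = -6*34/3 = -68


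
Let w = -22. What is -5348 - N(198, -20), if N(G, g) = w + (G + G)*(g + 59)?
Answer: -20770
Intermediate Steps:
N(G, g) = -22 + 2*G*(59 + g) (N(G, g) = -22 + (G + G)*(g + 59) = -22 + (2*G)*(59 + g) = -22 + 2*G*(59 + g))
-5348 - N(198, -20) = -5348 - (-22 + 118*198 + 2*198*(-20)) = -5348 - (-22 + 23364 - 7920) = -5348 - 1*15422 = -5348 - 15422 = -20770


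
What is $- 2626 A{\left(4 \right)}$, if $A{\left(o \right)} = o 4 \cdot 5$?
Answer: $-210080$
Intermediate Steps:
$A{\left(o \right)} = 20 o$ ($A{\left(o \right)} = 4 o 5 = 20 o$)
$- 2626 A{\left(4 \right)} = - 2626 \cdot 20 \cdot 4 = \left(-2626\right) 80 = -210080$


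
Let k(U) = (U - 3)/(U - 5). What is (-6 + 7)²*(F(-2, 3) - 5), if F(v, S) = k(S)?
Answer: -5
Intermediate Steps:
k(U) = (-3 + U)/(-5 + U)
F(v, S) = (-3 + S)/(-5 + S)
(-6 + 7)²*(F(-2, 3) - 5) = (-6 + 7)²*((-3 + 3)/(-5 + 3) - 5) = 1²*(0/(-2) - 5) = 1*(-½*0 - 5) = 1*(0 - 5) = 1*(-5) = -5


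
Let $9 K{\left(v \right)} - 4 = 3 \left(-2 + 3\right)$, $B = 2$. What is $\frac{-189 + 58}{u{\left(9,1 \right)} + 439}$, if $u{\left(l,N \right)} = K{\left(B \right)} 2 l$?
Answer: $- \frac{131}{453} \approx -0.28918$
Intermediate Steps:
$K{\left(v \right)} = \frac{7}{9}$ ($K{\left(v \right)} = \frac{4}{9} + \frac{3 \left(-2 + 3\right)}{9} = \frac{4}{9} + \frac{3 \cdot 1}{9} = \frac{4}{9} + \frac{1}{9} \cdot 3 = \frac{4}{9} + \frac{1}{3} = \frac{7}{9}$)
$u{\left(l,N \right)} = \frac{14 l}{9}$ ($u{\left(l,N \right)} = \frac{7}{9} \cdot 2 l = \frac{14 l}{9}$)
$\frac{-189 + 58}{u{\left(9,1 \right)} + 439} = \frac{-189 + 58}{\frac{14}{9} \cdot 9 + 439} = - \frac{131}{14 + 439} = - \frac{131}{453}$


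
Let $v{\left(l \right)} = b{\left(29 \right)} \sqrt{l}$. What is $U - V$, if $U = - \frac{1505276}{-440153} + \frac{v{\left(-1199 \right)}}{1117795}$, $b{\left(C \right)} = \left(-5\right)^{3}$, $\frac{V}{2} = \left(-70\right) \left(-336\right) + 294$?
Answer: $- \frac{20962101808}{440153} - \frac{25 i \sqrt{1199}}{223559} \approx -47625.0 - 0.0038722 i$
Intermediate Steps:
$V = 47628$ ($V = 2 \left(\left(-70\right) \left(-336\right) + 294\right) = 2 \left(23520 + 294\right) = 2 \cdot 23814 = 47628$)
$b{\left(C \right)} = -125$
$v{\left(l \right)} = - 125 \sqrt{l}$
$U = \frac{1505276}{440153} - \frac{25 i \sqrt{1199}}{223559}$ ($U = - \frac{1505276}{-440153} + \frac{\left(-125\right) \sqrt{-1199}}{1117795} = \left(-1505276\right) \left(- \frac{1}{440153}\right) + - 125 i \sqrt{1199} \cdot \frac{1}{1117795} = \frac{1505276}{440153} + - 125 i \sqrt{1199} \cdot \frac{1}{1117795} = \frac{1505276}{440153} - \frac{25 i \sqrt{1199}}{223559} \approx 3.4199 - 0.0038722 i$)
$U - V = \left(\frac{1505276}{440153} - \frac{25 i \sqrt{1199}}{223559}\right) - 47628 = - \frac{20962101808}{440153} - \frac{25 i \sqrt{1199}}{223559}$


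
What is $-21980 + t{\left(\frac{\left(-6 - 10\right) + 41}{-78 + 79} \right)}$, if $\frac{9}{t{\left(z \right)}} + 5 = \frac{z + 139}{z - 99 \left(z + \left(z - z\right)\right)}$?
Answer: $- \frac{45480295}{2069} \approx -21982.0$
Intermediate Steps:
$t{\left(z \right)} = \frac{9}{-5 - \frac{139 + z}{98 z}}$ ($t{\left(z \right)} = \frac{9}{-5 + \frac{z + 139}{z - 99 \left(z + \left(z - z\right)\right)}} = \frac{9}{-5 + \frac{139 + z}{z - 99 \left(z + 0\right)}} = \frac{9}{-5 + \frac{139 + z}{z - 99 z}} = \frac{9}{-5 + \frac{139 + z}{\left(-98\right) z}} = \frac{9}{-5 + \left(139 + z\right) \left(- \frac{1}{98 z}\right)} = \frac{9}{-5 - \frac{139 + z}{98 z}}$)
$-21980 + t{\left(\frac{\left(-6 - 10\right) + 41}{-78 + 79} \right)} = -21980 - \frac{882 \frac{\left(-6 - 10\right) + 41}{-78 + 79}}{139 + 491 \frac{\left(-6 - 10\right) + 41}{-78 + 79}} = -21980 - \frac{882 \frac{-16 + 41}{1}}{139 + 491 \frac{-16 + 41}{1}} = -21980 - \frac{882 \cdot 25 \cdot 1}{139 + 491 \cdot 25 \cdot 1} = -21980 - \frac{22050}{139 + 491 \cdot 25} = -21980 - \frac{22050}{139 + 12275} = -21980 - \frac{22050}{12414} = -21980 - 22050 \cdot \frac{1}{12414} = -21980 - \frac{3675}{2069} = - \frac{45480295}{2069}$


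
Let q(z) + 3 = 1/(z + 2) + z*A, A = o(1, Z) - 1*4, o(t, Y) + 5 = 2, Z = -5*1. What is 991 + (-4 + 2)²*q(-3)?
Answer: 1059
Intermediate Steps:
Z = -5
o(t, Y) = -3 (o(t, Y) = -5 + 2 = -3)
A = -7 (A = -3 - 1*4 = -3 - 4 = -7)
q(z) = -3 + 1/(2 + z) - 7*z (q(z) = -3 + (1/(z + 2) + z*(-7)) = -3 + (1/(2 + z) - 7*z) = -3 + 1/(2 + z) - 7*z)
991 + (-4 + 2)²*q(-3) = 991 + (-4 + 2)²*((-5 - 17*(-3) - 7*(-3)²)/(2 - 3)) = 991 + (-2)²*((-5 + 51 - 7*9)/(-1)) = 991 + 4*(-(-5 + 51 - 63)) = 991 + 4*(-1*(-17)) = 991 + 4*17 = 991 + 68 = 1059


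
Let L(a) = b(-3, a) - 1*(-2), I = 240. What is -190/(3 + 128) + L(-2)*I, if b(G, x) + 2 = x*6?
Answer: -377470/131 ≈ -2881.4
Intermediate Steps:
b(G, x) = -2 + 6*x (b(G, x) = -2 + x*6 = -2 + 6*x)
L(a) = 6*a (L(a) = (-2 + 6*a) - 1*(-2) = (-2 + 6*a) + 2 = 6*a)
-190/(3 + 128) + L(-2)*I = -190/(3 + 128) + (6*(-2))*240 = -190/131 - 12*240 = -190*1/131 - 2880 = -190/131 - 2880 = -377470/131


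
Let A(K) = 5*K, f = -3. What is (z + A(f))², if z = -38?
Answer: 2809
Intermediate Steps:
(z + A(f))² = (-38 + 5*(-3))² = (-38 - 15)² = (-53)² = 2809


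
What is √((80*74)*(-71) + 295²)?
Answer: I*√333295 ≈ 577.32*I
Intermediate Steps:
√((80*74)*(-71) + 295²) = √(5920*(-71) + 87025) = √(-420320 + 87025) = √(-333295) = I*√333295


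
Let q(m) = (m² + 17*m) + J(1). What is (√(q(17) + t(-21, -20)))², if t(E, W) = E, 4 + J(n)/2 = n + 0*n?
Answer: 551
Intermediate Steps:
J(n) = -8 + 2*n (J(n) = -8 + 2*(n + 0*n) = -8 + 2*(n + 0) = -8 + 2*n)
q(m) = -6 + m² + 17*m (q(m) = (m² + 17*m) + (-8 + 2*1) = (m² + 17*m) + (-8 + 2) = (m² + 17*m) - 6 = -6 + m² + 17*m)
(√(q(17) + t(-21, -20)))² = (√((-6 + 17² + 17*17) - 21))² = (√((-6 + 289 + 289) - 21))² = (√(572 - 21))² = (√551)² = 551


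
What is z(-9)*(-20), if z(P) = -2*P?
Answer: -360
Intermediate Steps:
z(-9)*(-20) = -2*(-9)*(-20) = 18*(-20) = -360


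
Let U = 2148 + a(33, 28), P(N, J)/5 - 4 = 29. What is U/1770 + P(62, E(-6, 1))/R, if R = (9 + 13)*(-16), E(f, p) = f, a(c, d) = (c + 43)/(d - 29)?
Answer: 19877/28320 ≈ 0.70187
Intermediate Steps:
a(c, d) = (43 + c)/(-29 + d)
P(N, J) = 165 (P(N, J) = 20 + 5*29 = 20 + 145 = 165)
R = -352 (R = 22*(-16) = -352)
U = 2072 (U = 2148 + (43 + 33)/(-29 + 28) = 2148 + 76/(-1) = 2148 - 1*76 = 2148 - 76 = 2072)
U/1770 + P(62, E(-6, 1))/R = 2072/1770 + 165/(-352) = 2072*(1/1770) + 165*(-1/352) = 1036/885 - 15/32 = 19877/28320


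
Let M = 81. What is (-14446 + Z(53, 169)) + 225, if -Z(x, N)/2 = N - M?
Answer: -14397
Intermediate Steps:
Z(x, N) = 162 - 2*N (Z(x, N) = -2*(N - 1*81) = -2*(N - 81) = -2*(-81 + N) = 162 - 2*N)
(-14446 + Z(53, 169)) + 225 = (-14446 + (162 - 2*169)) + 225 = (-14446 + (162 - 338)) + 225 = (-14446 - 176) + 225 = -14622 + 225 = -14397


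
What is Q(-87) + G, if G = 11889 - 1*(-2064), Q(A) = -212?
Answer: 13741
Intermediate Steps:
G = 13953 (G = 11889 + 2064 = 13953)
Q(-87) + G = -212 + 13953 = 13741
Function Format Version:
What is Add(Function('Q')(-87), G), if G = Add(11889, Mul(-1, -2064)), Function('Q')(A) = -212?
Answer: 13741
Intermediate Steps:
G = 13953 (G = Add(11889, 2064) = 13953)
Add(Function('Q')(-87), G) = Add(-212, 13953) = 13741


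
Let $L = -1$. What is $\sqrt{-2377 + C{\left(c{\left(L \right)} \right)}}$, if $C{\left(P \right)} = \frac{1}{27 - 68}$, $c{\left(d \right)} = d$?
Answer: $\frac{i \sqrt{3995778}}{41} \approx 48.755 i$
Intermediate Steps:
$C{\left(P \right)} = - \frac{1}{41}$ ($C{\left(P \right)} = \frac{1}{-41} = - \frac{1}{41}$)
$\sqrt{-2377 + C{\left(c{\left(L \right)} \right)}} = \sqrt{-2377 - \frac{1}{41}} = \sqrt{- \frac{97458}{41}} = \frac{i \sqrt{3995778}}{41}$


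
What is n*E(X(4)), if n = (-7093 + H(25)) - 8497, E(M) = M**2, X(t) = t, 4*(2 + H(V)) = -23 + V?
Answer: -249464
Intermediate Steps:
H(V) = -31/4 + V/4 (H(V) = -2 + (-23 + V)/4 = -2 + (-23/4 + V/4) = -31/4 + V/4)
n = -31183/2 (n = (-7093 + (-31/4 + (1/4)*25)) - 8497 = (-7093 + (-31/4 + 25/4)) - 8497 = (-7093 - 3/2) - 8497 = -14189/2 - 8497 = -31183/2 ≈ -15592.)
n*E(X(4)) = -31183/2*4**2 = -31183/2*16 = -249464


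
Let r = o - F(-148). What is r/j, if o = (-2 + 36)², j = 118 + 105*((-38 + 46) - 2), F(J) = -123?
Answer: 1279/748 ≈ 1.7099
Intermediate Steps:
j = 748 (j = 118 + 105*(8 - 2) = 118 + 105*6 = 118 + 630 = 748)
o = 1156 (o = 34² = 1156)
r = 1279 (r = 1156 - 1*(-123) = 1156 + 123 = 1279)
r/j = 1279/748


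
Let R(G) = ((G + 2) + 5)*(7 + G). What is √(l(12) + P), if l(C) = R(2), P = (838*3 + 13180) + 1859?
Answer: √17634 ≈ 132.79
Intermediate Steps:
P = 17553 (P = (2514 + 13180) + 1859 = 15694 + 1859 = 17553)
R(G) = (7 + G)² (R(G) = ((2 + G) + 5)*(7 + G) = (7 + G)*(7 + G) = (7 + G)²)
l(C) = 81 (l(C) = (7 + 2)² = 9² = 81)
√(l(12) + P) = √(81 + 17553) = √17634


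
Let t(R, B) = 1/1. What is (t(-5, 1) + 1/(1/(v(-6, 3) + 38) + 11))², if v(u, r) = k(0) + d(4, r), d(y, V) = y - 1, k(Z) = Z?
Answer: 243049/204304 ≈ 1.1896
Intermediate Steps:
t(R, B) = 1
d(y, V) = -1 + y
v(u, r) = 3 (v(u, r) = 0 + (-1 + 4) = 0 + 3 = 3)
(t(-5, 1) + 1/(1/(v(-6, 3) + 38) + 11))² = (1 + 1/(1/(3 + 38) + 11))² = (1 + 1/(1/41 + 11))² = (1 + 1/(452/41))² = (1 + 41/452)² = (493/452)² = 243049/204304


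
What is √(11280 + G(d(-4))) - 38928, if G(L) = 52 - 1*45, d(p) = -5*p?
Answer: -38928 + √11287 ≈ -38822.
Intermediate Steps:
G(L) = 7 (G(L) = 52 - 45 = 7)
√(11280 + G(d(-4))) - 38928 = √(11280 + 7) - 38928 = √11287 - 38928 = -38928 + √11287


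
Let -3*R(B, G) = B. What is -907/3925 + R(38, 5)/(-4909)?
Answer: -13208239/57803475 ≈ -0.22850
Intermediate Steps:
R(B, G) = -B/3
-907/3925 + R(38, 5)/(-4909) = -907/3925 - 1/3*38/(-4909) = -907*1/3925 - 38/3*(-1/4909) = -907/3925 + 38/14727 = -13208239/57803475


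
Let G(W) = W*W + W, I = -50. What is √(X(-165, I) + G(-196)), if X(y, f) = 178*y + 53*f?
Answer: 10*√62 ≈ 78.740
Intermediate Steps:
X(y, f) = 53*f + 178*y
G(W) = W + W² (G(W) = W² + W = W + W²)
√(X(-165, I) + G(-196)) = √((53*(-50) + 178*(-165)) - 196*(1 - 196)) = √((-2650 - 29370) - 196*(-195)) = √(-32020 + 38220) = √6200 = 10*√62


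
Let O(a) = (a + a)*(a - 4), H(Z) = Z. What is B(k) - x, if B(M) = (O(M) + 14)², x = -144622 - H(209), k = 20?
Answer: 572547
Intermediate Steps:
x = -144831 (x = -144622 - 1*209 = -144622 - 209 = -144831)
O(a) = 2*a*(-4 + a) (O(a) = (2*a)*(-4 + a) = 2*a*(-4 + a))
B(M) = (14 + 2*M*(-4 + M))² (B(M) = (2*M*(-4 + M) + 14)² = (14 + 2*M*(-4 + M))²)
B(k) - x = 4*(7 + 20*(-4 + 20))² - 1*(-144831) = 4*(7 + 20*16)² + 144831 = 4*(7 + 320)² + 144831 = 4*327² + 144831 = 4*106929 + 144831 = 427716 + 144831 = 572547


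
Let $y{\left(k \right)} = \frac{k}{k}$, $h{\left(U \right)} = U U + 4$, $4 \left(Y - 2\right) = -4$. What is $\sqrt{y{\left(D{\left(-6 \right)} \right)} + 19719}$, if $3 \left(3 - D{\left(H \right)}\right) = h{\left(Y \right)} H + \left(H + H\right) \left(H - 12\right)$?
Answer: $2 \sqrt{4930} \approx 140.43$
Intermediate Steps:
$Y = 1$ ($Y = 2 + \frac{1}{4} \left(-4\right) = 2 - 1 = 1$)
$h{\left(U \right)} = 4 + U^{2}$ ($h{\left(U \right)} = U^{2} + 4 = 4 + U^{2}$)
$D{\left(H \right)} = 3 - \frac{5 H}{3} - \frac{2 H \left(-12 + H\right)}{3}$ ($D{\left(H \right)} = 3 - \frac{\left(4 + 1^{2}\right) H + \left(H + H\right) \left(H - 12\right)}{3} = 3 - \frac{\left(4 + 1\right) H + 2 H \left(-12 + H\right)}{3} = 3 - \frac{5 H + 2 H \left(-12 + H\right)}{3} = 3 - \left(\frac{5 H}{3} + \frac{2 H \left(-12 + H\right)}{3}\right) = 3 - \frac{5 H}{3} - \frac{2 H \left(-12 + H\right)}{3}$)
$y{\left(k \right)} = 1$
$\sqrt{y{\left(D{\left(-6 \right)} \right)} + 19719} = \sqrt{1 + 19719} = \sqrt{19720} = 2 \sqrt{4930}$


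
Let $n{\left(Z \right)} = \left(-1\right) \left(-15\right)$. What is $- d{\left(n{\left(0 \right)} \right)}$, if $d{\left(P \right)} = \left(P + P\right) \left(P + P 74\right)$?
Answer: $-33750$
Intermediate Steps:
$n{\left(Z \right)} = 15$
$d{\left(P \right)} = 150 P^{2}$ ($d{\left(P \right)} = 2 P \left(P + 74 P\right) = 2 P 75 P = 150 P^{2}$)
$- d{\left(n{\left(0 \right)} \right)} = - 150 \cdot 15^{2} = - 150 \cdot 225 = \left(-1\right) 33750 = -33750$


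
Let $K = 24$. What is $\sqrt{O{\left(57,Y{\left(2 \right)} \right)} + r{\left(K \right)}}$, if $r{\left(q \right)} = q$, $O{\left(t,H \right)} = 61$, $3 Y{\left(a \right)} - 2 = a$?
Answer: $\sqrt{85} \approx 9.2195$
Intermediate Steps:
$Y{\left(a \right)} = \frac{2}{3} + \frac{a}{3}$
$\sqrt{O{\left(57,Y{\left(2 \right)} \right)} + r{\left(K \right)}} = \sqrt{61 + 24} = \sqrt{85}$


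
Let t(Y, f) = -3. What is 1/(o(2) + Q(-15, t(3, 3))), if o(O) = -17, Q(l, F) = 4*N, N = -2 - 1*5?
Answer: -1/45 ≈ -0.022222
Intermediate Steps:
N = -7 (N = -2 - 5 = -7)
Q(l, F) = -28 (Q(l, F) = 4*(-7) = -28)
1/(o(2) + Q(-15, t(3, 3))) = 1/(-17 - 28) = 1/(-45) = -1/45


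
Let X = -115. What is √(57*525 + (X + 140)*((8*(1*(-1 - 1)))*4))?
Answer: 5*√1133 ≈ 168.30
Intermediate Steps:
√(57*525 + (X + 140)*((8*(1*(-1 - 1)))*4)) = √(57*525 + (-115 + 140)*((8*(1*(-1 - 1)))*4)) = √(29925 + 25*((8*(1*(-2)))*4)) = √(29925 + 25*((8*(-2))*4)) = √(29925 + 25*(-16*4)) = √(29925 + 25*(-64)) = √(29925 - 1600) = √28325 = 5*√1133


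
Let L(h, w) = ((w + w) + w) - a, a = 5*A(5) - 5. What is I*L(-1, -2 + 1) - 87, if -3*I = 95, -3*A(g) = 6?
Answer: -467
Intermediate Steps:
A(g) = -2 (A(g) = -⅓*6 = -2)
a = -15 (a = 5*(-2) - 5 = -10 - 5 = -15)
L(h, w) = 15 + 3*w (L(h, w) = ((w + w) + w) - 1*(-15) = (2*w + w) + 15 = 3*w + 15 = 15 + 3*w)
I = -95/3 (I = -⅓*95 = -95/3 ≈ -31.667)
I*L(-1, -2 + 1) - 87 = -95*(15 + 3*(-2 + 1))/3 - 87 = -95*(15 + 3*(-1))/3 - 87 = -95*(15 - 3)/3 - 87 = -95/3*12 - 87 = -380 - 87 = -467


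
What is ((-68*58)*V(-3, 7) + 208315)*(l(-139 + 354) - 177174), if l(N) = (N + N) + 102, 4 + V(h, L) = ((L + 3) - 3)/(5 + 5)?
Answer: -195481045942/5 ≈ -3.9096e+10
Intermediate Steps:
V(h, L) = -4 + L/10 (V(h, L) = -4 + ((L + 3) - 3)/(5 + 5) = -4 + ((3 + L) - 3)/10 = -4 + L*(⅒) = -4 + L/10)
l(N) = 102 + 2*N (l(N) = 2*N + 102 = 102 + 2*N)
((-68*58)*V(-3, 7) + 208315)*(l(-139 + 354) - 177174) = ((-68*58)*(-4 + (⅒)*7) + 208315)*((102 + 2*(-139 + 354)) - 177174) = (-3944*(-4 + 7/10) + 208315)*((102 + 2*215) - 177174) = (-3944*(-33/10) + 208315)*((102 + 430) - 177174) = (65076/5 + 208315)*(532 - 177174) = (1106651/5)*(-176642) = -195481045942/5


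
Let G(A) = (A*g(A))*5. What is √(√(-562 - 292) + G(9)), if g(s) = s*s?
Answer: √(3645 + I*√854) ≈ 60.374 + 0.242*I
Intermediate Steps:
g(s) = s²
G(A) = 5*A³ (G(A) = (A*A²)*5 = A³*5 = 5*A³)
√(√(-562 - 292) + G(9)) = √(√(-562 - 292) + 5*9³) = √(√(-854) + 5*729) = √(I*√854 + 3645) = √(3645 + I*√854)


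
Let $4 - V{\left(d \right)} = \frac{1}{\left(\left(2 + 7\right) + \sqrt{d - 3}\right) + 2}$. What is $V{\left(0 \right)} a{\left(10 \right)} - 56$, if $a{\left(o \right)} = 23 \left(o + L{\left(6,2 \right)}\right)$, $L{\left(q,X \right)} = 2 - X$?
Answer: $\frac{52303}{62} + \frac{115 i \sqrt{3}}{62} \approx 843.6 + 3.2127 i$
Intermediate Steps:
$a{\left(o \right)} = 23 o$ ($a{\left(o \right)} = 23 \left(o + \left(2 - 2\right)\right) = 23 \left(o + 0\right) = 23 o$)
$V{\left(d \right)} = 4 - \frac{1}{11 + \sqrt{-3 + d}}$ ($V{\left(d \right)} = 4 - \frac{1}{\left(\left(2 + 7\right) + \sqrt{d - 3}\right) + 2} = 4 - \frac{1}{\left(9 + \sqrt{-3 + d}\right) + 2} = 4 - \frac{1}{11 + \sqrt{-3 + d}}$)
$V{\left(0 \right)} a{\left(10 \right)} - 56 = \frac{43 + 4 \sqrt{-3 + 0}}{11 + \sqrt{-3 + 0}} \cdot 23 \cdot 10 - 56 = \frac{43 + 4 \sqrt{-3}}{11 + \sqrt{-3}} \cdot 230 - 56 = \frac{43 + 4 i \sqrt{3}}{11 + i \sqrt{3}} \cdot 230 - 56 = \frac{230 \left(43 + 4 i \sqrt{3}\right)}{11 + i \sqrt{3}} - 56 = -56 + \frac{230 \left(43 + 4 i \sqrt{3}\right)}{11 + i \sqrt{3}}$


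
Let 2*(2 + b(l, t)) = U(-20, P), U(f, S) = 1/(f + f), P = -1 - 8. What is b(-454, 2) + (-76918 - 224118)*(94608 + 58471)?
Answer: -3686583187681/80 ≈ -4.6082e+10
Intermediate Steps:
P = -9
U(f, S) = 1/(2*f)
b(l, t) = -161/80 (b(l, t) = -2 + ((½)/(-20))/2 = -2 + ((½)*(-1/20))/2 = -2 + (½)*(-1/40) = -2 - 1/80 = -161/80)
b(-454, 2) + (-76918 - 224118)*(94608 + 58471) = -161/80 + (-76918 - 224118)*(94608 + 58471) = -161/80 - 301036*153079 = -161/80 - 46082289844 = -3686583187681/80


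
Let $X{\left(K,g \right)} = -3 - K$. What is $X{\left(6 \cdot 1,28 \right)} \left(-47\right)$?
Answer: $423$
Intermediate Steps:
$X{\left(6 \cdot 1,28 \right)} \left(-47\right) = \left(-3 - 6 \cdot 1\right) \left(-47\right) = \left(-3 - 6\right) \left(-47\right) = \left(-9\right) \left(-47\right) = 423$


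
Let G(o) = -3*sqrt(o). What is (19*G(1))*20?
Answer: -1140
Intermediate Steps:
(19*G(1))*20 = (19*(-3*sqrt(1)))*20 = (19*(-3*1))*20 = (19*(-3))*20 = -57*20 = -1140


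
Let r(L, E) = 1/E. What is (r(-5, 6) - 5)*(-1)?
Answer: 29/6 ≈ 4.8333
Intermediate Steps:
(r(-5, 6) - 5)*(-1) = (1/6 - 5)*(-1) = (⅙ - 5)*(-1) = -29/6*(-1) = 29/6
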